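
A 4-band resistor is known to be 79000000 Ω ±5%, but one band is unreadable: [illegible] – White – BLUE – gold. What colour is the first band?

violet

79000000 Ω = 79 × 10^6.
The first band gives digit 7 of the significand, and 7 is violet.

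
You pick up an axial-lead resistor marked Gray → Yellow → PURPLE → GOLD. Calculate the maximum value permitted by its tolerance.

Grey → 8 (first significant figure)
Yellow → 4 (second significant figure)
Violet → ×10^7 multiplier
Gold → ±5% tolerance
84 × 10000000 = 840000000 Ω
Maximum = 840000000 × (1 + 5/100) = 882000000 Ω.

882000000 Ω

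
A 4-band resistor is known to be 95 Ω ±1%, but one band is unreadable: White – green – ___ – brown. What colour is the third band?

black

95 Ω = 95 × 10^0.
The third band is the multiplier, 10^0, which is black.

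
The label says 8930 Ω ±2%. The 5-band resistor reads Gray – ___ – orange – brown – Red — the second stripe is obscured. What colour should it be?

white

8930 Ω = 893 × 10^1.
The second band gives digit 9 of the significand, and 9 is white.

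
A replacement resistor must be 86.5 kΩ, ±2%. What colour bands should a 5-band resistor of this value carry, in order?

86500 Ω = 865 × 10^2.
8 → grey
6 → blue
5 → green
Multiplier 10^2 → red.
±2% tolerance → red.

grey, blue, green, red, red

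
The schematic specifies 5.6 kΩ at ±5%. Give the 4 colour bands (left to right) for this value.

5600 Ω = 56 × 10^2.
5 → green
6 → blue
Multiplier 10^2 → red.
±5% tolerance → gold.

green, blue, red, gold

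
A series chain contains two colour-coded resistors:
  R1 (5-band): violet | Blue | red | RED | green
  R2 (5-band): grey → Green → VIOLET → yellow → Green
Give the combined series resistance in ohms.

R1: violet, blue, red → 762; red ×10^2 → 76200 Ω.
R2: grey, green, violet → 857; yellow ×10^4 → 8570000 Ω.
Series: 76200 + 8570000 = 8646200 Ω.

8646200 Ω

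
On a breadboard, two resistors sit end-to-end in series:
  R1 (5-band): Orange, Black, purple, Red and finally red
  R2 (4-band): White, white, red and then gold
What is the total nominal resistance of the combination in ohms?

R1: orange, black, violet → 307; red ×10^2 → 30700 Ω.
R2: white, white → 99; red ×10^2 → 9900 Ω.
Series: 30700 + 9900 = 40600 Ω.

40600 Ω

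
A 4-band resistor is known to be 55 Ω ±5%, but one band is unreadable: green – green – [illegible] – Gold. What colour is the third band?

55 Ω = 55 × 10^0.
The third band is the multiplier, 10^0, which is black.

black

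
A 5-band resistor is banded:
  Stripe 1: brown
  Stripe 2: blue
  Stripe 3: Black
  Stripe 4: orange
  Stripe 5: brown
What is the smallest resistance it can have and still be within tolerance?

Brown → 1 (first significant figure)
Blue → 6 (second significant figure)
Black → 0 (third significant figure)
Orange → ×10^3 multiplier
Brown → ±1% tolerance
160 × 1000 = 160000 Ω
Smallest = 160000 × (1 − 1/100) = 158400 Ω.

158400 Ω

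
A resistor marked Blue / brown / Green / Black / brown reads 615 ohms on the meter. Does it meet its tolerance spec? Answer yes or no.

yes

Blue → 6 (first significant figure)
Brown → 1 (second significant figure)
Green → 5 (third significant figure)
Black → ×1 multiplier
Brown → ±1% tolerance
615 × 1 = 615 Ω
Allowed range: 608.85 Ω to 621.15 Ω.
615 ohms lies inside that range.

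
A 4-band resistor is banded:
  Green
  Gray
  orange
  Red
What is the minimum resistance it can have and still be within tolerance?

56840 Ω

Green → 5 (first significant figure)
Grey → 8 (second significant figure)
Orange → ×10^3 multiplier
Red → ±2% tolerance
58 × 1000 = 58000 Ω
Minimum = 58000 × (1 − 2/100) = 56840 Ω.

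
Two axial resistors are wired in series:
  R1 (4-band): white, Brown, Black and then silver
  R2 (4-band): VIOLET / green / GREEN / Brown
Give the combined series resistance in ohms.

R1: white, brown → 91; black ×1 → 91 Ω.
R2: violet, green → 75; green ×10^5 → 7500000 Ω.
Series: 91 + 7500000 = 7500091 Ω.

7500091 Ω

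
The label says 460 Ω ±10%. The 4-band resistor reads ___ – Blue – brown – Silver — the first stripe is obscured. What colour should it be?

460 Ω = 46 × 10^1.
The first band gives digit 4 of the significand, and 4 is yellow.

yellow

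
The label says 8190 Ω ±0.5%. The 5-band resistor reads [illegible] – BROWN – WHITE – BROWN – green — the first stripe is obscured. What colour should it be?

8190 Ω = 819 × 10^1.
The first band gives digit 8 of the significand, and 8 is grey.

grey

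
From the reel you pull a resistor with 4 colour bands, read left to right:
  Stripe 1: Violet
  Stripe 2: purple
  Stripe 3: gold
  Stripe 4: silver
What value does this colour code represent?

7.7 Ω

Violet → 7 (first significant figure)
Violet → 7 (second significant figure)
Gold → ×0.1 multiplier
77 × 0.1 = 7.7 Ω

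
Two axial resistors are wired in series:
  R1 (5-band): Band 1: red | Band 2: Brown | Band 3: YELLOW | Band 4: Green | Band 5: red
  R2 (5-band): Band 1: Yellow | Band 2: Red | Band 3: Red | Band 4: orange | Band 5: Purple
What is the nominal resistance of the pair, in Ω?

R1: red, brown, yellow → 214; green ×10^5 → 21400000 Ω.
R2: yellow, red, red → 422; orange ×10^3 → 422000 Ω.
Series: 21400000 + 422000 = 21822000 Ω.

21822000 Ω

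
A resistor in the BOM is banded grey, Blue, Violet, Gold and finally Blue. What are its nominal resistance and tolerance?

86.7 Ω ±0.25%

Grey → 8 (first significant figure)
Blue → 6 (second significant figure)
Violet → 7 (third significant figure)
Gold → ×0.1 multiplier
Blue → ±0.25% tolerance
867 × 0.1 = 86.7 Ω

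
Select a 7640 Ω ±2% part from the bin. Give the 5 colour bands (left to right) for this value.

7640 Ω = 764 × 10^1.
7 → violet
6 → blue
4 → yellow
Multiplier 10^1 → brown.
±2% tolerance → red.

violet, blue, yellow, brown, red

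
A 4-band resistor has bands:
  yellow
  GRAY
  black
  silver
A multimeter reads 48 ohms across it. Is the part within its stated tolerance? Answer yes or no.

Yellow → 4 (first significant figure)
Grey → 8 (second significant figure)
Black → ×1 multiplier
Silver → ±10% tolerance
48 × 1 = 48 Ω
Allowed range: 43.2 Ω to 52.8 Ω.
48 ohms lies inside that range.

yes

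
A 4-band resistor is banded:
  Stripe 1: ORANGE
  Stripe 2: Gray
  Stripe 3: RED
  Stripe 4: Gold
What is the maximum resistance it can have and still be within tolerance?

Orange → 3 (first significant figure)
Grey → 8 (second significant figure)
Red → ×10^2 multiplier
Gold → ±5% tolerance
38 × 100 = 3800 Ω
Maximum = 3800 × (1 + 5/100) = 3990 Ω.

3990 Ω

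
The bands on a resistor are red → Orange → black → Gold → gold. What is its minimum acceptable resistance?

Red → 2 (first significant figure)
Orange → 3 (second significant figure)
Black → 0 (third significant figure)
Gold → ×0.1 multiplier
Gold → ±5% tolerance
230 × 0.1 = 23 Ω
Minimum = 23 × (1 − 5/100) = 21.85 Ω.

21.85 Ω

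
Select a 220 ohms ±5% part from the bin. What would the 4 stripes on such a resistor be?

red, red, brown, gold

220 Ω = 22 × 10^1.
2 → red
2 → red
Multiplier 10^1 → brown.
±5% tolerance → gold.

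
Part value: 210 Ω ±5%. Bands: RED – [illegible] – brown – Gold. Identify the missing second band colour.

brown

210 Ω = 21 × 10^1.
The second band gives digit 1 of the significand, and 1 is brown.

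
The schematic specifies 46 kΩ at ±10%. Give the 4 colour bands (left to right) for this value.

46000 Ω = 46 × 10^3.
4 → yellow
6 → blue
Multiplier 10^3 → orange.
±10% tolerance → silver.

yellow, blue, orange, silver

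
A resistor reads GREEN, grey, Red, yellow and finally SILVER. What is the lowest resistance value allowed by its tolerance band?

5238000 Ω

Green → 5 (first significant figure)
Grey → 8 (second significant figure)
Red → 2 (third significant figure)
Yellow → ×10^4 multiplier
Silver → ±10% tolerance
582 × 10000 = 5820000 Ω
Lowest = 5820000 × (1 − 10/100) = 5238000 Ω.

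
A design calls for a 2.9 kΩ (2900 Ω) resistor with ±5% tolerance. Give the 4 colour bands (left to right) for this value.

red, white, red, gold

2900 Ω = 29 × 10^2.
2 → red
9 → white
Multiplier 10^2 → red.
±5% tolerance → gold.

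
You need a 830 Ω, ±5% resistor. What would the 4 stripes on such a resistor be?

830 Ω = 83 × 10^1.
8 → grey
3 → orange
Multiplier 10^1 → brown.
±5% tolerance → gold.

grey, orange, brown, gold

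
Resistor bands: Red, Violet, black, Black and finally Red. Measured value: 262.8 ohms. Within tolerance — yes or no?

Red → 2 (first significant figure)
Violet → 7 (second significant figure)
Black → 0 (third significant figure)
Black → ×1 multiplier
Red → ±2% tolerance
270 × 1 = 270 Ω
Allowed range: 264.6 Ω to 275.4 Ω.
262.8 ohms lies outside that range.

no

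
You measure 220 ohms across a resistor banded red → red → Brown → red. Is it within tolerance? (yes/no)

Red → 2 (first significant figure)
Red → 2 (second significant figure)
Brown → ×10 multiplier
Red → ±2% tolerance
22 × 10 = 220 Ω
Allowed range: 215.6 Ω to 224.4 Ω.
220 ohms lies inside that range.

yes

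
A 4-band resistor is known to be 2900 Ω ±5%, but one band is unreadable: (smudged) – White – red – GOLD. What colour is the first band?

2900 Ω = 29 × 10^2.
The first band gives digit 2 of the significand, and 2 is red.

red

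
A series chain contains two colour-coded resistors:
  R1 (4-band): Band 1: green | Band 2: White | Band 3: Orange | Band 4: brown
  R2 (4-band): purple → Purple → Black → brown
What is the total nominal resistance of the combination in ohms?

59077 Ω

R1: green, white → 59; orange ×10^3 → 59000 Ω.
R2: violet, violet → 77; black ×1 → 77 Ω.
Series: 59000 + 77 = 59077 Ω.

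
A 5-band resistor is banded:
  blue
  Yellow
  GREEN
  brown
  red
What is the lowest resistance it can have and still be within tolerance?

Blue → 6 (first significant figure)
Yellow → 4 (second significant figure)
Green → 5 (third significant figure)
Brown → ×10 multiplier
Red → ±2% tolerance
645 × 10 = 6450 Ω
Lowest = 6450 × (1 − 2/100) = 6321 Ω.

6321 Ω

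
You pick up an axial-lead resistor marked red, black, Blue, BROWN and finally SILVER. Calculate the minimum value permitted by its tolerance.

1854 Ω

Red → 2 (first significant figure)
Black → 0 (second significant figure)
Blue → 6 (third significant figure)
Brown → ×10 multiplier
Silver → ±10% tolerance
206 × 10 = 2060 Ω
Minimum = 2060 × (1 − 10/100) = 1854 Ω.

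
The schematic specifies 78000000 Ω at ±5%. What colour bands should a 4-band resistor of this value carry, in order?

violet, grey, blue, gold

78000000 Ω = 78 × 10^6.
7 → violet
8 → grey
Multiplier 10^6 → blue.
±5% tolerance → gold.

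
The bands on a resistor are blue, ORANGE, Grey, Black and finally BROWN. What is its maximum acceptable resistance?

644.38 Ω

Blue → 6 (first significant figure)
Orange → 3 (second significant figure)
Grey → 8 (third significant figure)
Black → ×1 multiplier
Brown → ±1% tolerance
638 × 1 = 638 Ω
Maximum = 638 × (1 + 1/100) = 644.38 Ω.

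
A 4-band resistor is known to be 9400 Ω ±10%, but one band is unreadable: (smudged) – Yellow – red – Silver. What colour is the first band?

white

9400 Ω = 94 × 10^2.
The first band gives digit 9 of the significand, and 9 is white.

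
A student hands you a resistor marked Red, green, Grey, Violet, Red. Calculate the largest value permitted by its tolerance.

2631600000 Ω

Red → 2 (first significant figure)
Green → 5 (second significant figure)
Grey → 8 (third significant figure)
Violet → ×10^7 multiplier
Red → ±2% tolerance
258 × 10000000 = 2580000000 Ω
Largest = 2580000000 × (1 + 2/100) = 2631600000 Ω.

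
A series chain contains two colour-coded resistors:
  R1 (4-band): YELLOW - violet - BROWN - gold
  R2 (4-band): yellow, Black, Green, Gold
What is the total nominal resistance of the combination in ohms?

4000470 Ω

R1: yellow, violet → 47; brown ×10 → 470 Ω.
R2: yellow, black → 40; green ×10^5 → 4000000 Ω.
Series: 470 + 4000000 = 4000470 Ω.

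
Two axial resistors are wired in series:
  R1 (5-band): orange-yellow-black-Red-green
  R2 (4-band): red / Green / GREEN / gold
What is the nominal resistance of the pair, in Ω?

R1: orange, yellow, black → 340; red ×10^2 → 34000 Ω.
R2: red, green → 25; green ×10^5 → 2500000 Ω.
Series: 34000 + 2500000 = 2534000 Ω.

2534000 Ω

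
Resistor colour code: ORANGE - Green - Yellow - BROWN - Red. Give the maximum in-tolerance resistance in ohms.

3610.8 Ω

Orange → 3 (first significant figure)
Green → 5 (second significant figure)
Yellow → 4 (third significant figure)
Brown → ×10 multiplier
Red → ±2% tolerance
354 × 10 = 3540 Ω
Maximum = 3540 × (1 + 2/100) = 3610.8 Ω.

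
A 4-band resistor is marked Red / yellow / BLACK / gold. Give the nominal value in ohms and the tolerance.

Red → 2 (first significant figure)
Yellow → 4 (second significant figure)
Black → ×1 multiplier
Gold → ±5% tolerance
24 × 1 = 24 Ω

24 Ω ±5%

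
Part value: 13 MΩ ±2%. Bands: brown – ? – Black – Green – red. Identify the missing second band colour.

orange

13000000 Ω = 130 × 10^5.
The second band gives digit 3 of the significand, and 3 is orange.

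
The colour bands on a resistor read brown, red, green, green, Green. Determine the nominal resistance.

12500000 Ω

Brown → 1 (first significant figure)
Red → 2 (second significant figure)
Green → 5 (third significant figure)
Green → ×10^5 multiplier
125 × 100000 = 12500000 Ω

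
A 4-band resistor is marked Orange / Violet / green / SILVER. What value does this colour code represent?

3700000 Ω

Orange → 3 (first significant figure)
Violet → 7 (second significant figure)
Green → ×10^5 multiplier
37 × 100000 = 3700000 Ω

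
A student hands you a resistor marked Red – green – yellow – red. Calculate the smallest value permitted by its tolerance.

Red → 2 (first significant figure)
Green → 5 (second significant figure)
Yellow → ×10^4 multiplier
Red → ±2% tolerance
25 × 10000 = 250000 Ω
Smallest = 250000 × (1 − 2/100) = 245000 Ω.

245000 Ω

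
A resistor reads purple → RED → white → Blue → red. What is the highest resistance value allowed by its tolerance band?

Violet → 7 (first significant figure)
Red → 2 (second significant figure)
White → 9 (third significant figure)
Blue → ×10^6 multiplier
Red → ±2% tolerance
729 × 1000000 = 729000000 Ω
Highest = 729000000 × (1 + 2/100) = 743580000 Ω.

743580000 Ω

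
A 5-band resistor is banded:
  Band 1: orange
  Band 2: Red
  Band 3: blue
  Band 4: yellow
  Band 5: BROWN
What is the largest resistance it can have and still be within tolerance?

Orange → 3 (first significant figure)
Red → 2 (second significant figure)
Blue → 6 (third significant figure)
Yellow → ×10^4 multiplier
Brown → ±1% tolerance
326 × 10000 = 3260000 Ω
Largest = 3260000 × (1 + 1/100) = 3292600 Ω.

3292600 Ω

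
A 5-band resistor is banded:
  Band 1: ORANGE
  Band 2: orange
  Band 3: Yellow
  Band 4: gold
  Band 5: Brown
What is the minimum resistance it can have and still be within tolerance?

Orange → 3 (first significant figure)
Orange → 3 (second significant figure)
Yellow → 4 (third significant figure)
Gold → ×0.1 multiplier
Brown → ±1% tolerance
334 × 0.1 = 33.4 Ω
Minimum = 33.4 × (1 − 1/100) = 33.066 Ω.

33.066 Ω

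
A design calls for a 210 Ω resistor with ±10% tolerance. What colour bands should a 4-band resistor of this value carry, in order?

red, brown, brown, silver

210 Ω = 21 × 10^1.
2 → red
1 → brown
Multiplier 10^1 → brown.
±10% tolerance → silver.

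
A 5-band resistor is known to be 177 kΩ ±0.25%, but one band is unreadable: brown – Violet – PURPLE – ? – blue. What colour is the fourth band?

orange

177000 Ω = 177 × 10^3.
The fourth band is the multiplier, 10^3, which is orange.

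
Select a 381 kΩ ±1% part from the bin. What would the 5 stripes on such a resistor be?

orange, grey, brown, orange, brown

381000 Ω = 381 × 10^3.
3 → orange
8 → grey
1 → brown
Multiplier 10^3 → orange.
±1% tolerance → brown.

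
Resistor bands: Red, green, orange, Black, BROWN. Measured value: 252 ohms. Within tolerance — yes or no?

yes

Red → 2 (first significant figure)
Green → 5 (second significant figure)
Orange → 3 (third significant figure)
Black → ×1 multiplier
Brown → ±1% tolerance
253 × 1 = 253 Ω
Allowed range: 250.47 Ω to 255.53 Ω.
252 ohms lies inside that range.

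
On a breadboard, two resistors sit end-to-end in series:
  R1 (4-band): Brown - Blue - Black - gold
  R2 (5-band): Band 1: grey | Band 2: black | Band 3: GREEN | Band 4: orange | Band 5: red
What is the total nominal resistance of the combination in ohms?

805016 Ω

R1: brown, blue → 16; black ×1 → 16 Ω.
R2: grey, black, green → 805; orange ×10^3 → 805000 Ω.
Series: 16 + 805000 = 805016 Ω.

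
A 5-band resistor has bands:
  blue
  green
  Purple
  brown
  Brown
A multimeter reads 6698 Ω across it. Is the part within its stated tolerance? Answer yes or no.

Blue → 6 (first significant figure)
Green → 5 (second significant figure)
Violet → 7 (third significant figure)
Brown → ×10 multiplier
Brown → ±1% tolerance
657 × 10 = 6570 Ω
Allowed range: 6504.3 Ω to 6635.7 Ω.
6698 Ω lies outside that range.

no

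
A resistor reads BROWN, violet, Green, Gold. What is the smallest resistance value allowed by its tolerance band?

Brown → 1 (first significant figure)
Violet → 7 (second significant figure)
Green → ×10^5 multiplier
Gold → ±5% tolerance
17 × 100000 = 1700000 Ω
Smallest = 1700000 × (1 − 5/100) = 1615000 Ω.

1615000 Ω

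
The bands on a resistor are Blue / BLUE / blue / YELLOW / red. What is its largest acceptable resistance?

Blue → 6 (first significant figure)
Blue → 6 (second significant figure)
Blue → 6 (third significant figure)
Yellow → ×10^4 multiplier
Red → ±2% tolerance
666 × 10000 = 6660000 Ω
Largest = 6660000 × (1 + 2/100) = 6793200 Ω.

6793200 Ω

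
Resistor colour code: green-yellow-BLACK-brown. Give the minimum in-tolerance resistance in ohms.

Green → 5 (first significant figure)
Yellow → 4 (second significant figure)
Black → ×1 multiplier
Brown → ±1% tolerance
54 × 1 = 54 Ω
Minimum = 54 × (1 − 1/100) = 53.46 Ω.

53.46 Ω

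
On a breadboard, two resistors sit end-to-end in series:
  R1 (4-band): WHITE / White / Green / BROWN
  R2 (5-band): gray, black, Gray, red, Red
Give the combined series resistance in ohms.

9980800 Ω

R1: white, white → 99; green ×10^5 → 9900000 Ω.
R2: grey, black, grey → 808; red ×10^2 → 80800 Ω.
Series: 9900000 + 80800 = 9980800 Ω.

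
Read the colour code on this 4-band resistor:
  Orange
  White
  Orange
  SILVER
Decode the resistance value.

39000 Ω

Orange → 3 (first significant figure)
White → 9 (second significant figure)
Orange → ×10^3 multiplier
39 × 1000 = 39000 Ω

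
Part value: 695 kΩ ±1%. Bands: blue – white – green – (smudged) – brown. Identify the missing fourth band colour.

orange

695000 Ω = 695 × 10^3.
The fourth band is the multiplier, 10^3, which is orange.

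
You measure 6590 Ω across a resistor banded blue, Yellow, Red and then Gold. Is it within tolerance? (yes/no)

Blue → 6 (first significant figure)
Yellow → 4 (second significant figure)
Red → ×10^2 multiplier
Gold → ±5% tolerance
64 × 100 = 6400 Ω
Allowed range: 6080 Ω to 6720 Ω.
6590 Ω lies inside that range.

yes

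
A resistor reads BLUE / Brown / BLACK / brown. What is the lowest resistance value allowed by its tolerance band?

Blue → 6 (first significant figure)
Brown → 1 (second significant figure)
Black → ×1 multiplier
Brown → ±1% tolerance
61 × 1 = 61 Ω
Lowest = 61 × (1 − 1/100) = 60.39 Ω.

60.39 Ω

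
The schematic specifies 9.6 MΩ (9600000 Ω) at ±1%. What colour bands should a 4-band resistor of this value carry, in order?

white, blue, green, brown

9600000 Ω = 96 × 10^5.
9 → white
6 → blue
Multiplier 10^5 → green.
±1% tolerance → brown.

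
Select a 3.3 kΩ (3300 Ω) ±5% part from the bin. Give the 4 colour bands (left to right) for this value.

3300 Ω = 33 × 10^2.
3 → orange
3 → orange
Multiplier 10^2 → red.
±5% tolerance → gold.

orange, orange, red, gold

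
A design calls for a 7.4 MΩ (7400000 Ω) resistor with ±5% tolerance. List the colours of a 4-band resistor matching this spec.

7400000 Ω = 74 × 10^5.
7 → violet
4 → yellow
Multiplier 10^5 → green.
±5% tolerance → gold.

violet, yellow, green, gold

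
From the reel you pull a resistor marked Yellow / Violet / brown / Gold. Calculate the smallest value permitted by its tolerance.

Yellow → 4 (first significant figure)
Violet → 7 (second significant figure)
Brown → ×10 multiplier
Gold → ±5% tolerance
47 × 10 = 470 Ω
Smallest = 470 × (1 − 5/100) = 446.5 Ω.

446.5 Ω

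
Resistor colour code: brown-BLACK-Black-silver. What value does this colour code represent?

Brown → 1 (first significant figure)
Black → 0 (second significant figure)
Black → ×1 multiplier
10 × 1 = 10 Ω

10 Ω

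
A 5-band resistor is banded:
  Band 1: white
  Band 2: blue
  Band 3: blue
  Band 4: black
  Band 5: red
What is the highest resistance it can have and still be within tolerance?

985.32 Ω

White → 9 (first significant figure)
Blue → 6 (second significant figure)
Blue → 6 (third significant figure)
Black → ×1 multiplier
Red → ±2% tolerance
966 × 1 = 966 Ω
Highest = 966 × (1 + 2/100) = 985.32 Ω.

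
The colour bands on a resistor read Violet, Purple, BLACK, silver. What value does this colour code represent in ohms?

Violet → 7 (first significant figure)
Violet → 7 (second significant figure)
Black → ×1 multiplier
77 × 1 = 77 Ω

77 Ω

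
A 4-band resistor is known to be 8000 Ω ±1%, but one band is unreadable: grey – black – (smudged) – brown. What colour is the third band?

red

8000 Ω = 80 × 10^2.
The third band is the multiplier, 10^2, which is red.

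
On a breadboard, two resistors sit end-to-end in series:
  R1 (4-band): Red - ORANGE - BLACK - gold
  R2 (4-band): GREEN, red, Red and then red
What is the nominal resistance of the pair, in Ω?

5223 Ω

R1: red, orange → 23; black ×1 → 23 Ω.
R2: green, red → 52; red ×10^2 → 5200 Ω.
Series: 23 + 5200 = 5223 Ω.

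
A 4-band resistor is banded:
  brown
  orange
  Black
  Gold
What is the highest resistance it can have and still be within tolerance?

Brown → 1 (first significant figure)
Orange → 3 (second significant figure)
Black → ×1 multiplier
Gold → ±5% tolerance
13 × 1 = 13 Ω
Highest = 13 × (1 + 5/100) = 13.65 Ω.

13.65 Ω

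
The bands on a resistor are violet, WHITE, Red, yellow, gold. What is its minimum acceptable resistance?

7524000 Ω

Violet → 7 (first significant figure)
White → 9 (second significant figure)
Red → 2 (third significant figure)
Yellow → ×10^4 multiplier
Gold → ±5% tolerance
792 × 10000 = 7920000 Ω
Minimum = 7920000 × (1 − 5/100) = 7524000 Ω.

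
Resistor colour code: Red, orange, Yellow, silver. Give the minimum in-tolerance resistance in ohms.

207000 Ω

Red → 2 (first significant figure)
Orange → 3 (second significant figure)
Yellow → ×10^4 multiplier
Silver → ±10% tolerance
23 × 10000 = 230000 Ω
Minimum = 230000 × (1 − 10/100) = 207000 Ω.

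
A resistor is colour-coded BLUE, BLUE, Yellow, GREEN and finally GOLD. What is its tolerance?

±5%

The last band, gold, is the tolerance band.
Gold corresponds to ±5%.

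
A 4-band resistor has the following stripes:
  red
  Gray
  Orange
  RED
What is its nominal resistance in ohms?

Red → 2 (first significant figure)
Grey → 8 (second significant figure)
Orange → ×10^3 multiplier
28 × 1000 = 28000 Ω

28000 Ω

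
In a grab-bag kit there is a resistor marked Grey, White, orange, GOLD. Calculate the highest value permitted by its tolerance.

Grey → 8 (first significant figure)
White → 9 (second significant figure)
Orange → ×10^3 multiplier
Gold → ±5% tolerance
89 × 1000 = 89000 Ω
Highest = 89000 × (1 + 5/100) = 93450 Ω.

93450 Ω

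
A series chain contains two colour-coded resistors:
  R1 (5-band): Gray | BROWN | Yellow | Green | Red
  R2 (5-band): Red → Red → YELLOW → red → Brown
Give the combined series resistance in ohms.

R1: grey, brown, yellow → 814; green ×10^5 → 81400000 Ω.
R2: red, red, yellow → 224; red ×10^2 → 22400 Ω.
Series: 81400000 + 22400 = 81422400 Ω.

81422400 Ω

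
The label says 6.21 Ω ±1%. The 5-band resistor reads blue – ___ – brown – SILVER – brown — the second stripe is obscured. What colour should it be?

red

6.21 Ω = 621 × 10^-2.
The second band gives digit 2 of the significand, and 2 is red.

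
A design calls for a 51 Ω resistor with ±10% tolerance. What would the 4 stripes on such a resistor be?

green, brown, black, silver

51 Ω = 51 × 10^0.
5 → green
1 → brown
Multiplier 10^0 → black.
±10% tolerance → silver.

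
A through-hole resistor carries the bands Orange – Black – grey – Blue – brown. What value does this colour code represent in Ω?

Orange → 3 (first significant figure)
Black → 0 (second significant figure)
Grey → 8 (third significant figure)
Blue → ×10^6 multiplier
308 × 1000000 = 308000000 Ω

308000000 Ω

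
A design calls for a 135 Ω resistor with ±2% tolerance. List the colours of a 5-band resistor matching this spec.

135 Ω = 135 × 10^0.
1 → brown
3 → orange
5 → green
Multiplier 10^0 → black.
±2% tolerance → red.

brown, orange, green, black, red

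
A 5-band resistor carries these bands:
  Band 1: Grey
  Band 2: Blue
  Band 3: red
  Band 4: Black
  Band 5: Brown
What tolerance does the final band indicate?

±1%

The last band, brown, is the tolerance band.
Brown corresponds to ±1%.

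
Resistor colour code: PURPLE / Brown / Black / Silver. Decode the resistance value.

71 Ω

Violet → 7 (first significant figure)
Brown → 1 (second significant figure)
Black → ×1 multiplier
71 × 1 = 71 Ω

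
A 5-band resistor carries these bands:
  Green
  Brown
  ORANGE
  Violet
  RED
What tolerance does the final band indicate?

±2%

The last band, red, is the tolerance band.
Red corresponds to ±2%.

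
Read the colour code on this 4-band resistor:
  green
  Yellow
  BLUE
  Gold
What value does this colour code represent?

54000000 Ω

Green → 5 (first significant figure)
Yellow → 4 (second significant figure)
Blue → ×10^6 multiplier
54 × 1000000 = 54000000 Ω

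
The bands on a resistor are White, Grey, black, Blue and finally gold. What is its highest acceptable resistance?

White → 9 (first significant figure)
Grey → 8 (second significant figure)
Black → 0 (third significant figure)
Blue → ×10^6 multiplier
Gold → ±5% tolerance
980 × 1000000 = 980000000 Ω
Highest = 980000000 × (1 + 5/100) = 1029000000 Ω.

1029000000 Ω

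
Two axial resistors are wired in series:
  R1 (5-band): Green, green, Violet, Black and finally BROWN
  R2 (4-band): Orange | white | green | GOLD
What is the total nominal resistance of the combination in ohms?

R1: green, green, violet → 557; black ×1 → 557 Ω.
R2: orange, white → 39; green ×10^5 → 3900000 Ω.
Series: 557 + 3900000 = 3900557 Ω.

3900557 Ω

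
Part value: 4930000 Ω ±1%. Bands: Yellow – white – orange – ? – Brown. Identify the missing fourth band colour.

4930000 Ω = 493 × 10^4.
The fourth band is the multiplier, 10^4, which is yellow.

yellow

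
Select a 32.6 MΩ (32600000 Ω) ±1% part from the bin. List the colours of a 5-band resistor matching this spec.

orange, red, blue, green, brown

32600000 Ω = 326 × 10^5.
3 → orange
2 → red
6 → blue
Multiplier 10^5 → green.
±1% tolerance → brown.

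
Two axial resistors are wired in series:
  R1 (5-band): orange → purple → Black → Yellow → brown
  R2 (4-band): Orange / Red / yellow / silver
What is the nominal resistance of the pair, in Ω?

R1: orange, violet, black → 370; yellow ×10^4 → 3700000 Ω.
R2: orange, red → 32; yellow ×10^4 → 320000 Ω.
Series: 3700000 + 320000 = 4020000 Ω.

4020000 Ω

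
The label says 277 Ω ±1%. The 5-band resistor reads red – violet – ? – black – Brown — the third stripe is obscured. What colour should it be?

277 Ω = 277 × 10^0.
The third band gives digit 7 of the significand, and 7 is violet.

violet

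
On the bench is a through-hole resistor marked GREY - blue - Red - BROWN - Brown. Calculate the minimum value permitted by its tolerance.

8533.8 Ω

Grey → 8 (first significant figure)
Blue → 6 (second significant figure)
Red → 2 (third significant figure)
Brown → ×10 multiplier
Brown → ±1% tolerance
862 × 10 = 8620 Ω
Minimum = 8620 × (1 − 1/100) = 8533.8 Ω.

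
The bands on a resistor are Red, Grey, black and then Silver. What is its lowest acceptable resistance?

25.2 Ω

Red → 2 (first significant figure)
Grey → 8 (second significant figure)
Black → ×1 multiplier
Silver → ±10% tolerance
28 × 1 = 28 Ω
Lowest = 28 × (1 − 10/100) = 25.2 Ω.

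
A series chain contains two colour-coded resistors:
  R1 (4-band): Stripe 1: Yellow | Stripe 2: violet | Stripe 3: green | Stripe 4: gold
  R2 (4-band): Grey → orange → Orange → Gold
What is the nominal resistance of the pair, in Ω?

R1: yellow, violet → 47; green ×10^5 → 4700000 Ω.
R2: grey, orange → 83; orange ×10^3 → 83000 Ω.
Series: 4700000 + 83000 = 4783000 Ω.

4783000 Ω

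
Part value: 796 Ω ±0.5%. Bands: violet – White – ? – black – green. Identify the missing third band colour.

blue

796 Ω = 796 × 10^0.
The third band gives digit 6 of the significand, and 6 is blue.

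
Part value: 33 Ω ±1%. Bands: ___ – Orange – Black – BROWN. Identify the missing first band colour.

orange

33 Ω = 33 × 10^0.
The first band gives digit 3 of the significand, and 3 is orange.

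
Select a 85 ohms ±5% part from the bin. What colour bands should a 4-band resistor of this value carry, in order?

grey, green, black, gold

85 Ω = 85 × 10^0.
8 → grey
5 → green
Multiplier 10^0 → black.
±5% tolerance → gold.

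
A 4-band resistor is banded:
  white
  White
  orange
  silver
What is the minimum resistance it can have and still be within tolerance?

89100 Ω

White → 9 (first significant figure)
White → 9 (second significant figure)
Orange → ×10^3 multiplier
Silver → ±10% tolerance
99 × 1000 = 99000 Ω
Minimum = 99000 × (1 − 10/100) = 89100 Ω.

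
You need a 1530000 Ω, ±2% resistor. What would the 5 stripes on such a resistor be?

1530000 Ω = 153 × 10^4.
1 → brown
5 → green
3 → orange
Multiplier 10^4 → yellow.
±2% tolerance → red.

brown, green, orange, yellow, red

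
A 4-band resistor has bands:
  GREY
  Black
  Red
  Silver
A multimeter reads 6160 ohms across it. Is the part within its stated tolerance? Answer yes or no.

no

Grey → 8 (first significant figure)
Black → 0 (second significant figure)
Red → ×10^2 multiplier
Silver → ±10% tolerance
80 × 100 = 8000 Ω
Allowed range: 7200 Ω to 8800 Ω.
6160 ohms lies outside that range.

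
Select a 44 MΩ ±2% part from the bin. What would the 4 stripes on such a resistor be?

yellow, yellow, blue, red

44000000 Ω = 44 × 10^6.
4 → yellow
4 → yellow
Multiplier 10^6 → blue.
±2% tolerance → red.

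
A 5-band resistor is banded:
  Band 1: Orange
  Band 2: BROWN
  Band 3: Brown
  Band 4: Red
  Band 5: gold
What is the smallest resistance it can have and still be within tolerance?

Orange → 3 (first significant figure)
Brown → 1 (second significant figure)
Brown → 1 (third significant figure)
Red → ×10^2 multiplier
Gold → ±5% tolerance
311 × 100 = 31100 Ω
Smallest = 31100 × (1 − 5/100) = 29545 Ω.

29545 Ω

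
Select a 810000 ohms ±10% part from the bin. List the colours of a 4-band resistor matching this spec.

810000 Ω = 81 × 10^4.
8 → grey
1 → brown
Multiplier 10^4 → yellow.
±10% tolerance → silver.

grey, brown, yellow, silver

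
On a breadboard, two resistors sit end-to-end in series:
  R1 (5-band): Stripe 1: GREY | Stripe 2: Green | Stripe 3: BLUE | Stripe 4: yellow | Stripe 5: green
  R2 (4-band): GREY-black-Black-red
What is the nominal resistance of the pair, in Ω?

8560080 Ω

R1: grey, green, blue → 856; yellow ×10^4 → 8560000 Ω.
R2: grey, black → 80; black ×1 → 80 Ω.
Series: 8560000 + 80 = 8560080 Ω.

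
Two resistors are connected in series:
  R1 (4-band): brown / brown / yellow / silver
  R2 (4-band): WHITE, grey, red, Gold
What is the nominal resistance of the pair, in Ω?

R1: brown, brown → 11; yellow ×10^4 → 110000 Ω.
R2: white, grey → 98; red ×10^2 → 9800 Ω.
Series: 110000 + 9800 = 119800 Ω.

119800 Ω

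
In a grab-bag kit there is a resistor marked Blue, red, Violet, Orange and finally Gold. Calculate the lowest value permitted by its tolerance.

Blue → 6 (first significant figure)
Red → 2 (second significant figure)
Violet → 7 (third significant figure)
Orange → ×10^3 multiplier
Gold → ±5% tolerance
627 × 1000 = 627000 Ω
Lowest = 627000 × (1 − 5/100) = 595650 Ω.

595650 Ω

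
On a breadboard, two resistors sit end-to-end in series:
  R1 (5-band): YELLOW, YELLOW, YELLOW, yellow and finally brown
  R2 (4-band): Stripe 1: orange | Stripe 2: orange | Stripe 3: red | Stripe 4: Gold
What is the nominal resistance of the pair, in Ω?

4443300 Ω

R1: yellow, yellow, yellow → 444; yellow ×10^4 → 4440000 Ω.
R2: orange, orange → 33; red ×10^2 → 3300 Ω.
Series: 4440000 + 3300 = 4443300 Ω.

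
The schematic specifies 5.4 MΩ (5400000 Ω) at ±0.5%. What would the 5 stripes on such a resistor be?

green, yellow, black, yellow, green

5400000 Ω = 540 × 10^4.
5 → green
4 → yellow
0 → black
Multiplier 10^4 → yellow.
±0.5% tolerance → green.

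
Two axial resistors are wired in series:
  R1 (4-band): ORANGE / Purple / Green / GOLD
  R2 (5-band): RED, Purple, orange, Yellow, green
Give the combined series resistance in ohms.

R1: orange, violet → 37; green ×10^5 → 3700000 Ω.
R2: red, violet, orange → 273; yellow ×10^4 → 2730000 Ω.
Series: 3700000 + 2730000 = 6430000 Ω.

6430000 Ω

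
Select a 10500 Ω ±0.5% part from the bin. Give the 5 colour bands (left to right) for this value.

10500 Ω = 105 × 10^2.
1 → brown
0 → black
5 → green
Multiplier 10^2 → red.
±0.5% tolerance → green.

brown, black, green, red, green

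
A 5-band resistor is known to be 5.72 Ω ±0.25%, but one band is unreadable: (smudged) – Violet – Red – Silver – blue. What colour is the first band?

5.72 Ω = 572 × 10^-2.
The first band gives digit 5 of the significand, and 5 is green.

green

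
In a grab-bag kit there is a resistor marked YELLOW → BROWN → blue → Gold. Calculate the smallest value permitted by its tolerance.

Yellow → 4 (first significant figure)
Brown → 1 (second significant figure)
Blue → ×10^6 multiplier
Gold → ±5% tolerance
41 × 1000000 = 41000000 Ω
Smallest = 41000000 × (1 − 5/100) = 38950000 Ω.

38950000 Ω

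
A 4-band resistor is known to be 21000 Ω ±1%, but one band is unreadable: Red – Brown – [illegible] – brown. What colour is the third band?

orange

21000 Ω = 21 × 10^3.
The third band is the multiplier, 10^3, which is orange.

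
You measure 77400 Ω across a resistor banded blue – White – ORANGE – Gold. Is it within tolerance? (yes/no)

no

Blue → 6 (first significant figure)
White → 9 (second significant figure)
Orange → ×10^3 multiplier
Gold → ±5% tolerance
69 × 1000 = 69000 Ω
Allowed range: 65550 Ω to 72450 Ω.
77400 Ω lies outside that range.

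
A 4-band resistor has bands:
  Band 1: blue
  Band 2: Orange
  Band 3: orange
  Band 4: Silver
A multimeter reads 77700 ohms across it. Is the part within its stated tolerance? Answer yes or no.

no

Blue → 6 (first significant figure)
Orange → 3 (second significant figure)
Orange → ×10^3 multiplier
Silver → ±10% tolerance
63 × 1000 = 63000 Ω
Allowed range: 56700 Ω to 69300 Ω.
77700 ohms lies outside that range.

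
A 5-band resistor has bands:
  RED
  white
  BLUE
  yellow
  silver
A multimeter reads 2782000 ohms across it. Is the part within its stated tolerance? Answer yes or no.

Red → 2 (first significant figure)
White → 9 (second significant figure)
Blue → 6 (third significant figure)
Yellow → ×10^4 multiplier
Silver → ±10% tolerance
296 × 10000 = 2960000 Ω
Allowed range: 2664000 Ω to 3256000 Ω.
2782000 ohms lies inside that range.

yes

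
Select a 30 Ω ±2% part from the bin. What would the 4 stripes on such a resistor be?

30 Ω = 30 × 10^0.
3 → orange
0 → black
Multiplier 10^0 → black.
±2% tolerance → red.

orange, black, black, red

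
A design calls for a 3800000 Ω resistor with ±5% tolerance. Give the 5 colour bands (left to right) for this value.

3800000 Ω = 380 × 10^4.
3 → orange
8 → grey
0 → black
Multiplier 10^4 → yellow.
±5% tolerance → gold.

orange, grey, black, yellow, gold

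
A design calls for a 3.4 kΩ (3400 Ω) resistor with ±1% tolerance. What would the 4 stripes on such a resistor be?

3400 Ω = 34 × 10^2.
3 → orange
4 → yellow
Multiplier 10^2 → red.
±1% tolerance → brown.

orange, yellow, red, brown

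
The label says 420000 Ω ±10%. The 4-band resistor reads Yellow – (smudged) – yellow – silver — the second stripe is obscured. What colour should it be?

red

420000 Ω = 42 × 10^4.
The second band gives digit 2 of the significand, and 2 is red.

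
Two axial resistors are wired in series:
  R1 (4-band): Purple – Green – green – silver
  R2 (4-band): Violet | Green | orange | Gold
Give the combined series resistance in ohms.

R1: violet, green → 75; green ×10^5 → 7500000 Ω.
R2: violet, green → 75; orange ×10^3 → 75000 Ω.
Series: 7500000 + 75000 = 7575000 Ω.

7575000 Ω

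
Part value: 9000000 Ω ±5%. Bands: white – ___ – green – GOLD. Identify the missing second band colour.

black

9000000 Ω = 90 × 10^5.
The second band gives digit 0 of the significand, and 0 is black.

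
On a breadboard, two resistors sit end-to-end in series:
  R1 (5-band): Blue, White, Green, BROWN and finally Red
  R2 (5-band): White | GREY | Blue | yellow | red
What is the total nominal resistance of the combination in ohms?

9866950 Ω

R1: blue, white, green → 695; brown ×10 → 6950 Ω.
R2: white, grey, blue → 986; yellow ×10^4 → 9860000 Ω.
Series: 6950 + 9860000 = 9866950 Ω.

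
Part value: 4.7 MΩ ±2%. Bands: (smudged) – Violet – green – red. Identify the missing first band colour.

4700000 Ω = 47 × 10^5.
The first band gives digit 4 of the significand, and 4 is yellow.

yellow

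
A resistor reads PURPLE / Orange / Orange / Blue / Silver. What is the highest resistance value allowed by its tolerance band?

Violet → 7 (first significant figure)
Orange → 3 (second significant figure)
Orange → 3 (third significant figure)
Blue → ×10^6 multiplier
Silver → ±10% tolerance
733 × 1000000 = 733000000 Ω
Highest = 733000000 × (1 + 10/100) = 806300000 Ω.

806300000 Ω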